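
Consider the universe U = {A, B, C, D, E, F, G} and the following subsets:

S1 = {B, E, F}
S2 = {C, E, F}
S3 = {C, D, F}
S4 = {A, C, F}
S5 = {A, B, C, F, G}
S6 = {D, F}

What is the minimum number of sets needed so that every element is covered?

3

S1, S3, S5 together cover {A, B, C, D, E, F, G} — every element.
No 2 of the 6 sets cover everything (all 15 pairs fall short), so 3 is minimum.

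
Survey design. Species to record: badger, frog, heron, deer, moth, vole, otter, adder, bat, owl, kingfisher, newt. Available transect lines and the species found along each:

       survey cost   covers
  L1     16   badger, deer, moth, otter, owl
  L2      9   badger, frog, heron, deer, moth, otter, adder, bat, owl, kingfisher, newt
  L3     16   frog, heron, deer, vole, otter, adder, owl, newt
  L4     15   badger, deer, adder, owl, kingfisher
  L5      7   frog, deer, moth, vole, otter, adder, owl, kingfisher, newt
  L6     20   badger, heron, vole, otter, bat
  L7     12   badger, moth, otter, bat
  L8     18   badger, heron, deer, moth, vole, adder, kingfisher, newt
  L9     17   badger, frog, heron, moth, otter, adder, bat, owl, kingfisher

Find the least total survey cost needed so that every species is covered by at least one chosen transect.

L2, L5 cover every species at survey cost 9 + 7 = 16.
Any cover uses at least 2 transects; among all covering selections none totals below 16.

16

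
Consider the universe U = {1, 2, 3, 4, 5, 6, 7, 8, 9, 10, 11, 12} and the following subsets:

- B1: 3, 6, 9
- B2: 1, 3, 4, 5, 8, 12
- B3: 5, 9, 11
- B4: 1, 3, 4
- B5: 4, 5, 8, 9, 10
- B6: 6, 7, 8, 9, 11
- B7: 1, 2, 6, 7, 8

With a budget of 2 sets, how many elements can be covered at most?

10

Choosing B2, B6 covers {1, 3, 4, 5, 6, 7, 8, 9, 11, 12} — 10 elements.
No choice of 2 sets does better; here 2, 10 are left uncovered.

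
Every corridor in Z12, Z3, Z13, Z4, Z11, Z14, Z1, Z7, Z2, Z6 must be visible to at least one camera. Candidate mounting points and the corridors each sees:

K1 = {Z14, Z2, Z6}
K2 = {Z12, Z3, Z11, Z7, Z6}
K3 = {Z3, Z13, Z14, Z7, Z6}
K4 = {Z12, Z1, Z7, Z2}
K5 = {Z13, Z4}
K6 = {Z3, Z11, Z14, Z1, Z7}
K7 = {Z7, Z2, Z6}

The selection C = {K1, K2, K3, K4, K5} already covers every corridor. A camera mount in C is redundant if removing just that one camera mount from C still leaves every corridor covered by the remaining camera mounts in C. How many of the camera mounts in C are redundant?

Drop K1: the rest still cover every corridor — redundant.
Drop K2: Z11 uncovered — not redundant.
Drop K3: the rest still cover every corridor — redundant.
Drop K4: Z1 uncovered — not redundant.
Drop K5: Z4 uncovered — not redundant.
2 redundant: K1, K3.

2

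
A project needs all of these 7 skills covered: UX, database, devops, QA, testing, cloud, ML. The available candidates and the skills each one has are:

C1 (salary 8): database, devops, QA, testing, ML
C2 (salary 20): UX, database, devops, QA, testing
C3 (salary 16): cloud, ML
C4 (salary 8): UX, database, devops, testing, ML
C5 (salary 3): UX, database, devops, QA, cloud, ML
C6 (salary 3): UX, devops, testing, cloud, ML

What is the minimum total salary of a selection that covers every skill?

C5, C6 cover every skill at salary 3 + 3 = 6.
Any cover uses at least 2 candidates; among all covering selections none totals below 6.

6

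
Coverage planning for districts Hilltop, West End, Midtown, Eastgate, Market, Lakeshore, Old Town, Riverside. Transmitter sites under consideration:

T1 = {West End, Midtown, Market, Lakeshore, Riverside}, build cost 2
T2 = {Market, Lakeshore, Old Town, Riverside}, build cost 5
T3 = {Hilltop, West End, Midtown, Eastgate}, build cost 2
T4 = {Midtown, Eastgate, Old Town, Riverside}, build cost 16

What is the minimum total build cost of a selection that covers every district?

7

T2, T3 cover every district at build cost 5 + 2 = 7.
Any cover uses at least 2 transmitter sites; among all covering selections none totals below 7.
Greedy by coverage-per-build cost would pick T1, T3, T2 for 9 — worse than the optimum 7.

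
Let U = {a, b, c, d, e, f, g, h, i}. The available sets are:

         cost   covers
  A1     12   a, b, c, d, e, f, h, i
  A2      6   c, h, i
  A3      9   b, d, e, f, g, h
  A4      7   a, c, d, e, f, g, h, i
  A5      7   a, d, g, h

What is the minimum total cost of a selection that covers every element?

A3, A4 cover every element at cost 9 + 7 = 16.
Any cover uses at least 2 sets; among all covering selections none totals below 16.

16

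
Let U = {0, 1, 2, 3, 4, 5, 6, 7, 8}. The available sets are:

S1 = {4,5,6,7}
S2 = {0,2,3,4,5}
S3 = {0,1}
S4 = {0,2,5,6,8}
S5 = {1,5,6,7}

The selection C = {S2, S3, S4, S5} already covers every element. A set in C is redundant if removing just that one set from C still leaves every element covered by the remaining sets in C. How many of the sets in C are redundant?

1

Drop S2: 3, 4 uncovered — not redundant.
Drop S3: the rest still cover every element — redundant.
Drop S4: 8 uncovered — not redundant.
Drop S5: 7 uncovered — not redundant.
1 redundant: S3.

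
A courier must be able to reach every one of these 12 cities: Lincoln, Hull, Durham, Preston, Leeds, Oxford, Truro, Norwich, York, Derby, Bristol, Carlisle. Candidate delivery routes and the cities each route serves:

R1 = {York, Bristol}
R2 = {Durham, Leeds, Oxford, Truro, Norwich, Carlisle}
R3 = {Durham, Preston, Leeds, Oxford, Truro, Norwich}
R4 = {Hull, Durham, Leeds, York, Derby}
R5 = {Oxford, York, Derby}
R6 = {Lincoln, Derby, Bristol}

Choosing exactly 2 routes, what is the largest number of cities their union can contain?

9

Choosing R2, R4 covers {Hull, Durham, Leeds, Oxford, Truro, Norwich, York, Derby, Carlisle} — 9 cities.
No choice of 2 routes does better; here Lincoln, Preston, Bristol are left uncovered.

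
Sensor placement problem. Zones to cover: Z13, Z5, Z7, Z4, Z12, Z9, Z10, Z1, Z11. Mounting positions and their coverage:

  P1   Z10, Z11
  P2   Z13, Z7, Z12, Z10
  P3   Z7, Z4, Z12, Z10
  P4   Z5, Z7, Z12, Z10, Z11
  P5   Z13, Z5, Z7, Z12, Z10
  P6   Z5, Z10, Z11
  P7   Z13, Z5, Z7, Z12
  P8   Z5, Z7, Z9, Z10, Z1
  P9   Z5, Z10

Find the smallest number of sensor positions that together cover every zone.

P1, P2, P3, P8 together cover {Z13, Z5, Z7, Z4, Z12, Z9, Z10, Z1, Z11} — every zone.
No 3 of the 9 sensor positions cover everything (all 84 triples fall short), so 4 is minimum.

4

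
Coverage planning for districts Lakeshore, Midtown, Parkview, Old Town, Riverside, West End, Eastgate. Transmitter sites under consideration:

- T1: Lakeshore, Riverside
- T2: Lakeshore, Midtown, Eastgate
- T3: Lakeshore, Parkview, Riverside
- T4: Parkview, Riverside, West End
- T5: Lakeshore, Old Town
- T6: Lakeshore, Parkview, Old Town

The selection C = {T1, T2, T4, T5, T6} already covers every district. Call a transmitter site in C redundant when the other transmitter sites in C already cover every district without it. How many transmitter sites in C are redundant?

3

Drop T1: the rest still cover every district — redundant.
Drop T2: Midtown, Eastgate uncovered — not redundant.
Drop T4: West End uncovered — not redundant.
Drop T5: the rest still cover every district — redundant.
Drop T6: the rest still cover every district — redundant.
3 redundant: T1, T5, T6.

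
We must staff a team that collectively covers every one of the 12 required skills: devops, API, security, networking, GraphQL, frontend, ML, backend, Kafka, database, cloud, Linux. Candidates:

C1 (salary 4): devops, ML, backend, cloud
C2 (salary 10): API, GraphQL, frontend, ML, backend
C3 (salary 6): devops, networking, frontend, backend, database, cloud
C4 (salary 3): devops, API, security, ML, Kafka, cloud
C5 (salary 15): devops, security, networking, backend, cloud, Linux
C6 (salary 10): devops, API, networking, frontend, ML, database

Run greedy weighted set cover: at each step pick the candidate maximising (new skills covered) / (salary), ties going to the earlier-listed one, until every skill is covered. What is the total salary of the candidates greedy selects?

34

Pick 1: C4 adds 6 new (devops, API, security, ML, Kafka, cloud) at salary 3 (ratio 6/3).
Pick 2: C3 adds 4 new (networking, frontend, backend, database) at salary 6 (ratio 4/6).
Pick 3: C2 adds 1 new (GraphQL) at salary 10 (ratio 1/10).
Pick 4: C5 adds 1 new (Linux) at salary 15 (ratio 1/15).
Greedy total salary: 3 + 6 + 10 + 15 = 34.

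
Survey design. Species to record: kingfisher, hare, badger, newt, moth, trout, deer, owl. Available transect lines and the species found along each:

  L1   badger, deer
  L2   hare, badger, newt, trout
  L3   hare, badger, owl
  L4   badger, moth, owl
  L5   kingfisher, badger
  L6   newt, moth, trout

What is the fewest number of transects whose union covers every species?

L1, L2, L4, L5 together cover {kingfisher, hare, badger, newt, moth, trout, deer, owl} — every species.
No 3 of the 6 transects cover everything (all 20 triples fall short), so 4 is minimum.

4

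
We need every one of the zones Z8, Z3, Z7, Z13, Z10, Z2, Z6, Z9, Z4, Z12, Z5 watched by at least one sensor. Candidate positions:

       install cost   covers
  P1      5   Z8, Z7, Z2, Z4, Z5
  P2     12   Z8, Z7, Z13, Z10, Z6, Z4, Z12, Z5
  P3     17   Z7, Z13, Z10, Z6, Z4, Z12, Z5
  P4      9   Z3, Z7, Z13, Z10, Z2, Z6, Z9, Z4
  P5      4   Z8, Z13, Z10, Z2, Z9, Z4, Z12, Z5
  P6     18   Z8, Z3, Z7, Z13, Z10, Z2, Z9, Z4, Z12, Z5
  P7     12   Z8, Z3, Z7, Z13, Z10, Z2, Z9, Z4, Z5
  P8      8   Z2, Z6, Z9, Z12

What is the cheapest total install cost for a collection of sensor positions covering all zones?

P4, P5 cover every zone at install cost 9 + 4 = 13.
Any cover uses at least 2 sensor positions; among all covering selections none totals below 13.

13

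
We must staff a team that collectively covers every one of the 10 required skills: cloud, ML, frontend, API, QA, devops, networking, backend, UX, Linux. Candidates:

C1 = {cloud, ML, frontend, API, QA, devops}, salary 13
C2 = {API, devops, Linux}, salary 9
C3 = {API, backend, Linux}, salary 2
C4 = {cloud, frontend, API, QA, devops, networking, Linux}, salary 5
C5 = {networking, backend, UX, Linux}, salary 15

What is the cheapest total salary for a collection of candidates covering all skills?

C1, C5 cover every skill at salary 13 + 15 = 28.
Any cover uses at least 2 candidates; among all covering selections none totals below 28.
Greedy by coverage-per-salary would pick C3, C4, C1, C5 for 35 — worse than the optimum 28.

28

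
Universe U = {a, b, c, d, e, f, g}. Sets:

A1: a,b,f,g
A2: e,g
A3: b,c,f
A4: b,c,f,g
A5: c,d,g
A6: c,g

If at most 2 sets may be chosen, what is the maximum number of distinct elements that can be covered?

Choosing A1, A5 covers {a, b, c, d, f, g} — 6 elements.
No choice of 2 sets does better; here e is left uncovered.

6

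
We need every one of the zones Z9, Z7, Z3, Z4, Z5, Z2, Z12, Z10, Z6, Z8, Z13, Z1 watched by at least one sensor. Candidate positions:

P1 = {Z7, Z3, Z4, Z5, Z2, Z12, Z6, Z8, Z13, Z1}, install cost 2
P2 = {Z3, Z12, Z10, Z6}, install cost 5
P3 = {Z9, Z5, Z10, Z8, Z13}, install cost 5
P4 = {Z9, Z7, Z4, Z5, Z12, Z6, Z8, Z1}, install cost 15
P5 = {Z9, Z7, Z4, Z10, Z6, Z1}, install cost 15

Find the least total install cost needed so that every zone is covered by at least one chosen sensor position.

P1, P3 cover every zone at install cost 2 + 5 = 7.
Any cover uses at least 2 sensor positions; among all covering selections none totals below 7.

7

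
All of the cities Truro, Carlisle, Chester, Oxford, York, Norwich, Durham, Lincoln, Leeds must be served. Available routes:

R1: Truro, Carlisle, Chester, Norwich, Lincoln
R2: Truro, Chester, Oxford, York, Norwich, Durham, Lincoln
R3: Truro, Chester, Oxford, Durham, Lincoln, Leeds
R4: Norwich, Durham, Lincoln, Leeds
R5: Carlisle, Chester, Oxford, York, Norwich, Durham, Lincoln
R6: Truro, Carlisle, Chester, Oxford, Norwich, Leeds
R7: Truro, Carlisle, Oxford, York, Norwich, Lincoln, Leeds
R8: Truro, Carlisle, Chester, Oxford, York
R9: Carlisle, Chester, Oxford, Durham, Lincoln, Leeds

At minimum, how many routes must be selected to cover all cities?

R2, R6 together cover {Truro, Carlisle, Chester, Oxford, York, Norwich, Durham, Lincoln, Leeds} — every city.
No single route contains all 9 cities, so 2 is optimal.

2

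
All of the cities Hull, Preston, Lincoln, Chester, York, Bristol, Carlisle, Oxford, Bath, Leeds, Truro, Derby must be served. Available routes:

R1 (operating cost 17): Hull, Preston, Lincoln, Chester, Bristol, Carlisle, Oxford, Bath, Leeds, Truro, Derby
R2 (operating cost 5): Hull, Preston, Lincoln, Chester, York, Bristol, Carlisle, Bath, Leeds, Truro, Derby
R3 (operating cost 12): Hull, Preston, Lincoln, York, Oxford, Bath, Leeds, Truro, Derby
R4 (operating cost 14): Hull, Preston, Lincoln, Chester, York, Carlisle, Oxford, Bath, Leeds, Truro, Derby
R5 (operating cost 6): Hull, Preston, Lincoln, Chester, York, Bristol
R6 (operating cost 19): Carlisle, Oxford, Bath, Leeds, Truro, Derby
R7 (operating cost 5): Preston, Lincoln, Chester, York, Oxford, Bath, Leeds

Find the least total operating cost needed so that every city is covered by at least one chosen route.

10

R2, R7 cover every city at operating cost 5 + 5 = 10.
Any cover uses at least 2 routes; among all covering selections none totals below 10.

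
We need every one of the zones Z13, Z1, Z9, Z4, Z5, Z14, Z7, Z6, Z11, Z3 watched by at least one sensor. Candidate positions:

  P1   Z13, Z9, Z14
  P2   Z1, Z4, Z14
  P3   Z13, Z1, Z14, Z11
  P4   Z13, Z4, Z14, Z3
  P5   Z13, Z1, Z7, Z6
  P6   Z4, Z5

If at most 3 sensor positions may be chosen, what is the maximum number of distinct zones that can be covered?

8

Choosing P1, P4, P5 covers {Z13, Z1, Z9, Z4, Z14, Z7, Z6, Z3} — 8 zones.
No choice of 3 sensor positions does better; here Z5, Z11 are left uncovered.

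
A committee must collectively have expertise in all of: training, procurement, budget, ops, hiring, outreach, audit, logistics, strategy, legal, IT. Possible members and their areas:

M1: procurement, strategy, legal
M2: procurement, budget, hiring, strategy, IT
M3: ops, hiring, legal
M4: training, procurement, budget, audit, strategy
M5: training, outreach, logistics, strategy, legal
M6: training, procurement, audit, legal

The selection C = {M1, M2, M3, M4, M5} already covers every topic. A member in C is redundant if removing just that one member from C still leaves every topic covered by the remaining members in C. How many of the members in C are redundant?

1

Drop M1: the rest still cover every topic — redundant.
Drop M2: IT uncovered — not redundant.
Drop M3: ops uncovered — not redundant.
Drop M4: audit uncovered — not redundant.
Drop M5: outreach, logistics uncovered — not redundant.
1 redundant: M1.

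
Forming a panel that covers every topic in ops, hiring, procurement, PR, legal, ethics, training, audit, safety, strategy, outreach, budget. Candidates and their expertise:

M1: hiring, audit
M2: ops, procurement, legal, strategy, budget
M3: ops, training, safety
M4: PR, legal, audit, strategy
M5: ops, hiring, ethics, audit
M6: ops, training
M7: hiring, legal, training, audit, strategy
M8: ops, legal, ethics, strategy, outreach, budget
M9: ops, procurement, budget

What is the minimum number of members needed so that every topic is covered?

M1, M2, M3, M4, M8 together cover {ops, hiring, procurement, PR, legal, ethics, training, audit, safety, strategy, outreach, budget} — every topic.
No 4 of the 9 members cover everything (all 126 size-4 selections fall short), so 5 is minimum.

5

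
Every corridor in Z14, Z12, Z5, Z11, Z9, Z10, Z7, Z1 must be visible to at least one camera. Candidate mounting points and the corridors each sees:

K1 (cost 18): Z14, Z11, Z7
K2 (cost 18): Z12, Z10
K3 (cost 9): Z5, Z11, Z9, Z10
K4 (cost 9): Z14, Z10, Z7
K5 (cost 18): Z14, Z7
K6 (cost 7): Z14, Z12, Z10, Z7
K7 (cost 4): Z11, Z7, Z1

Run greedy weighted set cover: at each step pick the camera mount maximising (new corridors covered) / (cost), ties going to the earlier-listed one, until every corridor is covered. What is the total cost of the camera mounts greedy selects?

20

Pick 1: K7 adds 3 new (Z11, Z7, Z1) at cost 4 (ratio 3/4).
Pick 2: K6 adds 3 new (Z14, Z12, Z10) at cost 7 (ratio 3/7).
Pick 3: K3 adds 2 new (Z5, Z9) at cost 9 (ratio 2/9).
Greedy total cost: 4 + 7 + 9 = 20.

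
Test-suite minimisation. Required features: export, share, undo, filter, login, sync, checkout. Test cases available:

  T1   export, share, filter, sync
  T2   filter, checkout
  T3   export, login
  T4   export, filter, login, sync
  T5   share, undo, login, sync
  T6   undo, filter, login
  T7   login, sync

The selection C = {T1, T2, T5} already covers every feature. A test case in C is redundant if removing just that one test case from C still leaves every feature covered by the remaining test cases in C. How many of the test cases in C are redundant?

0

Drop T1: export uncovered — not redundant.
Drop T2: checkout uncovered — not redundant.
Drop T5: undo, login uncovered — not redundant.
None of the test cases in C is redundant.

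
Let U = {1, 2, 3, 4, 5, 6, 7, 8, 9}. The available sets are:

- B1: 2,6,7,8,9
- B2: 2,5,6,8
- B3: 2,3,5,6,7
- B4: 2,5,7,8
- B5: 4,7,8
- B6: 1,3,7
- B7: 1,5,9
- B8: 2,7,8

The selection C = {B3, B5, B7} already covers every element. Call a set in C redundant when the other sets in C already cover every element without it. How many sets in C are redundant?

Drop B3: 2, 3, 6 uncovered — not redundant.
Drop B5: 4, 8 uncovered — not redundant.
Drop B7: 1, 9 uncovered — not redundant.
None of the sets in C is redundant.

0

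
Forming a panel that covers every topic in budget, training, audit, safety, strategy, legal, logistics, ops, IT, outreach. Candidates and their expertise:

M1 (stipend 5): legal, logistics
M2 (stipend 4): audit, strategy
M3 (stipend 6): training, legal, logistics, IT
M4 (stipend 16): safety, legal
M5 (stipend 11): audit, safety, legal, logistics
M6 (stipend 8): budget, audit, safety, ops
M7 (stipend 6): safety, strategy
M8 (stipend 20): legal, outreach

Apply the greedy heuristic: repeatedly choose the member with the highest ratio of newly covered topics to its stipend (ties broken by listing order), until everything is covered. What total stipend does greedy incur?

38

Pick 1: M3 adds 4 new (training, legal, logistics, IT) at stipend 6 (ratio 4/6).
Pick 2: M2 adds 2 new (audit, strategy) at stipend 4 (ratio 2/4).
Pick 3: M6 adds 3 new (budget, safety, ops) at stipend 8 (ratio 3/8).
Pick 4: M8 adds 1 new (outreach) at stipend 20 (ratio 1/20).
Greedy total stipend: 6 + 4 + 8 + 20 = 38.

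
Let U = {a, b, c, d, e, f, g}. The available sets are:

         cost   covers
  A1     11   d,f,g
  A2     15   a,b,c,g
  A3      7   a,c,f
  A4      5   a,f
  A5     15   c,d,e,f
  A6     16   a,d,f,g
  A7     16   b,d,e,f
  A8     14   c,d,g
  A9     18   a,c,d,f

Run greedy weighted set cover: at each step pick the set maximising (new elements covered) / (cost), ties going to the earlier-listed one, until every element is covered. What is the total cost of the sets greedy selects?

34

Pick 1: A3 adds 3 new (a, c, f) at cost 7 (ratio 3/7).
Pick 2: A7 adds 3 new (b, d, e) at cost 16 (ratio 3/16).
Pick 3: A1 adds 1 new (g) at cost 11 (ratio 1/11).
Greedy total cost: 7 + 16 + 11 = 34. (The true optimum is 30, so greedy overshoots here.)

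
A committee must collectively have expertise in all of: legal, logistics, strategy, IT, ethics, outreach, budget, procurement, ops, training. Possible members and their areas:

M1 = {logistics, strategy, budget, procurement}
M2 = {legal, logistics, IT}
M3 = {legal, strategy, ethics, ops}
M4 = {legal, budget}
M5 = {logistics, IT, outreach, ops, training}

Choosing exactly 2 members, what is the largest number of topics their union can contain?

Choosing M1, M5 covers {logistics, strategy, IT, outreach, budget, procurement, ops, training} — 8 topics.
No choice of 2 members does better; here legal, ethics are left uncovered.

8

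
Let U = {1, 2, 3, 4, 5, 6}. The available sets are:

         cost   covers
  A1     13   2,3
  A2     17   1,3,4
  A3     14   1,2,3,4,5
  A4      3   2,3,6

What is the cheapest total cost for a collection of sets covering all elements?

17

A3, A4 cover every element at cost 14 + 3 = 17.
Any cover uses at least 2 sets; among all covering selections none totals below 17.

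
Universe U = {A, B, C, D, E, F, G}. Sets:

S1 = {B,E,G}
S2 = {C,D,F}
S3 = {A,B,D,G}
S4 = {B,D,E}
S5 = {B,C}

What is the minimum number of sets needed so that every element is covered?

3

S1, S2, S3 together cover {A, B, C, D, E, F, G} — every element.
No 2 of the 5 sets cover everything (all 10 pairs fall short), so 3 is minimum.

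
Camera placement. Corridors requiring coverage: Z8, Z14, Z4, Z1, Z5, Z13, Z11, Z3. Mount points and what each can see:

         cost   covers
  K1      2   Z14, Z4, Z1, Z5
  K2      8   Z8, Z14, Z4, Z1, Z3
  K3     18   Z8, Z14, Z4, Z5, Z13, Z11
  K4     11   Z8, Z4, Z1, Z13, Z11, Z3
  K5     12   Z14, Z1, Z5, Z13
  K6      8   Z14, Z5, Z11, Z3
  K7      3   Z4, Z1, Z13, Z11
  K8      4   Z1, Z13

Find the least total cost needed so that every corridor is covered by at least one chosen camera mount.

13

K1, K4 cover every corridor at cost 2 + 11 = 13.
Any cover uses at least 2 camera mounts; among all covering selections none totals below 13.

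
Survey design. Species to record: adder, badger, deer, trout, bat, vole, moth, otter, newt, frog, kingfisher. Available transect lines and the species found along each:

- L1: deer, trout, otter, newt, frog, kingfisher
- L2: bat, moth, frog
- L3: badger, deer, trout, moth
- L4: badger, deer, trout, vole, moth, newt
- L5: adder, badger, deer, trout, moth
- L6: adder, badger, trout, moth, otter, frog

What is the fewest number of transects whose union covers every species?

L1, L2, L4, L5 together cover {adder, badger, deer, trout, bat, vole, moth, otter, newt, frog, kingfisher} — every species.
No 3 of the 6 transects cover everything (all 20 triples fall short), so 4 is minimum.

4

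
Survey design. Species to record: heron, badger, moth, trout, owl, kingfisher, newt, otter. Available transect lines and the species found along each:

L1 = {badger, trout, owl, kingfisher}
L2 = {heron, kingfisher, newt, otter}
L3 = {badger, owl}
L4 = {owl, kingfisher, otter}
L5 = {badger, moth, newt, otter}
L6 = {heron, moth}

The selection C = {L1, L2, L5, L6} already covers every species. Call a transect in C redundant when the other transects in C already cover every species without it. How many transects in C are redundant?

Drop L1: trout, owl uncovered — not redundant.
Drop L2: the rest still cover every species — redundant.
Drop L5: the rest still cover every species — redundant.
Drop L6: the rest still cover every species — redundant.
3 redundant: L2, L5, L6.

3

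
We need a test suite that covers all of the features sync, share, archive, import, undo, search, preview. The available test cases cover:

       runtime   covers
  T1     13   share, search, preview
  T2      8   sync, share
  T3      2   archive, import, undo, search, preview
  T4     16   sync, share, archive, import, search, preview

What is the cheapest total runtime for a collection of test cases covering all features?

T2, T3 cover every feature at runtime 8 + 2 = 10.
Any cover uses at least 2 test cases; among all covering selections none totals below 10.

10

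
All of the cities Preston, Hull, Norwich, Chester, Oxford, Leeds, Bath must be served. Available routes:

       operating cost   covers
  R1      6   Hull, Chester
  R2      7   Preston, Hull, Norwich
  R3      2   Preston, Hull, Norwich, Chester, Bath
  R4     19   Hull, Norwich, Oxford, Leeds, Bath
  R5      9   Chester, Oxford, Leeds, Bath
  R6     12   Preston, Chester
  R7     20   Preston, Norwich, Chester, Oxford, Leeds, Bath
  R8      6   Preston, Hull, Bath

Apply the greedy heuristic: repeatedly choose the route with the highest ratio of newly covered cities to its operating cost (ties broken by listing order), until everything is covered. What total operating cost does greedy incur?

Pick 1: R3 adds 5 new (Preston, Hull, Norwich, Chester, Bath) at operating cost 2 (ratio 5/2).
Pick 2: R5 adds 2 new (Oxford, Leeds) at operating cost 9 (ratio 2/9).
Greedy total operating cost: 2 + 9 = 11.

11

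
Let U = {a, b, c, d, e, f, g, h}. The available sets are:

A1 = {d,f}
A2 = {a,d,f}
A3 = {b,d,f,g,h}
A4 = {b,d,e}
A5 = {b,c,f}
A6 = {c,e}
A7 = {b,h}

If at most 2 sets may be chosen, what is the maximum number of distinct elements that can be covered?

Choosing A3, A6 covers {b, c, d, e, f, g, h} — 7 elements.
No choice of 2 sets does better; here a is left uncovered.

7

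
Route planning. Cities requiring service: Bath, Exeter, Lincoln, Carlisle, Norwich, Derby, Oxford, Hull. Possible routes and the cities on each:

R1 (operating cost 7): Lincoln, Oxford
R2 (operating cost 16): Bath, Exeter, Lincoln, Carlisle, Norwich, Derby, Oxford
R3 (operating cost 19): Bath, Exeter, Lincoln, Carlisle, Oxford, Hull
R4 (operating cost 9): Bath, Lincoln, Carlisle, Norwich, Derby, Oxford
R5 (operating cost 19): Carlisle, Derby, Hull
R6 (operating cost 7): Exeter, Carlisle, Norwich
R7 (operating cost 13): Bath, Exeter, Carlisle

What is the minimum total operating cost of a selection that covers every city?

R3, R4 cover every city at operating cost 19 + 9 = 28.
Any cover uses at least 2 routes; among all covering selections none totals below 28.
Greedy by coverage-per-operating cost would pick R4, R6, R3 for 35 — worse than the optimum 28.

28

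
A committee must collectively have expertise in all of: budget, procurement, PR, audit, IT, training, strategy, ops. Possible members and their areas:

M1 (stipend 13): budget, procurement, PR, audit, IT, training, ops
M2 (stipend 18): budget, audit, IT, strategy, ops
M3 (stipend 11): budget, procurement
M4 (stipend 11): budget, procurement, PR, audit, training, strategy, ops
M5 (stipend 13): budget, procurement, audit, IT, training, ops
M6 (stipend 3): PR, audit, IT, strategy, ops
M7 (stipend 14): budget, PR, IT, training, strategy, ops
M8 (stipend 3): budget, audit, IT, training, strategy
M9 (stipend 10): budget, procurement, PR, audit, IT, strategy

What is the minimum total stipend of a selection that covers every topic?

M4, M6 cover every topic at stipend 11 + 3 = 14.
Any cover uses at least 2 members; among all covering selections none totals below 14.
Greedy by coverage-per-stipend would pick M6, M8, M9 for 16 — worse than the optimum 14.

14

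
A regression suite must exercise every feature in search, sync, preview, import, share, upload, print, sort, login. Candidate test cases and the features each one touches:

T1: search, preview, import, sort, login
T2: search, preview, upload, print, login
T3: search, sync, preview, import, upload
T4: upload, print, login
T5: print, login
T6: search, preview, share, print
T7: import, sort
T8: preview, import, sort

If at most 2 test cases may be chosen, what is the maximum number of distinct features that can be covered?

Choosing T1, T2 covers {search, preview, import, upload, print, sort, login} — 7 features.
No choice of 2 test cases does better; here sync, share are left uncovered.

7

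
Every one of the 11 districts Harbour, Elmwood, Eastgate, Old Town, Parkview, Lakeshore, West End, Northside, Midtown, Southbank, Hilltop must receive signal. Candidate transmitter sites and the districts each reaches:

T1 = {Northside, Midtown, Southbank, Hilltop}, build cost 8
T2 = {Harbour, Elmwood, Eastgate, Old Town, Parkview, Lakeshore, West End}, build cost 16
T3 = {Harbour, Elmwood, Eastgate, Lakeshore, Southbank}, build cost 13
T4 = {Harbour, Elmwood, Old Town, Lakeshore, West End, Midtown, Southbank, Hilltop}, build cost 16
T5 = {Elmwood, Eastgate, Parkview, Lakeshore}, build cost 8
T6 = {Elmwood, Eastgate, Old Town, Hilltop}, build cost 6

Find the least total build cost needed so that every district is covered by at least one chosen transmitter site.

T1, T2 cover every district at build cost 8 + 16 = 24.
Any cover uses at least 2 transmitter sites; among all covering selections none totals below 24.
Greedy by coverage-per-build cost would pick T6, T1, T2 for 30 — worse than the optimum 24.

24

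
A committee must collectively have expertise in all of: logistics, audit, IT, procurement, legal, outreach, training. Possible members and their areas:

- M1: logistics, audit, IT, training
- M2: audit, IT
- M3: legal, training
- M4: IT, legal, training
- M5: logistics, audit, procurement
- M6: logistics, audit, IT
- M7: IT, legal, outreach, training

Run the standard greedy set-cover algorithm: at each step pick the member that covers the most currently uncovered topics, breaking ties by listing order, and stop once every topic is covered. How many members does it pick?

3

Pick 1: M1 covers 4 new topics (logistics, audit, IT, training).
Pick 2: M7 covers 2 new topics (legal, outreach).
Pick 3: M5 covers 1 new topics (procurement).
Greedy uses 3 members. (The true minimum is 2.)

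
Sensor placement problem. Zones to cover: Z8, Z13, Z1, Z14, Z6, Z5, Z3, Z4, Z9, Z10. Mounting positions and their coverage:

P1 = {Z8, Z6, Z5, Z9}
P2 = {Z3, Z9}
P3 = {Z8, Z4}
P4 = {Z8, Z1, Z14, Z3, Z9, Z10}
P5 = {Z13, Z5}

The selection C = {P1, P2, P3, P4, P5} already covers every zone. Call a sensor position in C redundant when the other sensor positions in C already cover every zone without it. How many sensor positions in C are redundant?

1

Drop P1: Z6 uncovered — not redundant.
Drop P2: the rest still cover every zone — redundant.
Drop P3: Z4 uncovered — not redundant.
Drop P4: Z1, Z14, Z10 uncovered — not redundant.
Drop P5: Z13 uncovered — not redundant.
1 redundant: P2.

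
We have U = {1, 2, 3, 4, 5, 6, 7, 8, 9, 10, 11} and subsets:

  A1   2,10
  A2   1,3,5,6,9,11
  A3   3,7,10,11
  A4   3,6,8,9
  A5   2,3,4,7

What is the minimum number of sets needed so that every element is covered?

4

A1, A2, A4, A5 together cover {1, 2, 3, 4, 5, 6, 7, 8, 9, 10, 11} — every element.
No 3 of the 5 sets cover everything (all 10 triples fall short), so 4 is minimum.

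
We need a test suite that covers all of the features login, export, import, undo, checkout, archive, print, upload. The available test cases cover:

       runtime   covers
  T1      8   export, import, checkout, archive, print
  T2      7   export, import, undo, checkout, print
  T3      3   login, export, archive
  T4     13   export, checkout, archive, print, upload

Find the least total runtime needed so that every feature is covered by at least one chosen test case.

23

T2, T3, T4 cover every feature at runtime 7 + 3 + 13 = 23.
Any cover uses at least 3 test cases; among all covering selections none totals below 23.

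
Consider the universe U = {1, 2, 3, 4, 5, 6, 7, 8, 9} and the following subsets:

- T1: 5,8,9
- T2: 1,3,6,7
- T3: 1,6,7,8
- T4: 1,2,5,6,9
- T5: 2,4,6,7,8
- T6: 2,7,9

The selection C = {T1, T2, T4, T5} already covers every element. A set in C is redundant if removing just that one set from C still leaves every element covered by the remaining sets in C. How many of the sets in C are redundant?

Drop T1: the rest still cover every element — redundant.
Drop T2: 3 uncovered — not redundant.
Drop T4: the rest still cover every element — redundant.
Drop T5: 4 uncovered — not redundant.
2 redundant: T1, T4.

2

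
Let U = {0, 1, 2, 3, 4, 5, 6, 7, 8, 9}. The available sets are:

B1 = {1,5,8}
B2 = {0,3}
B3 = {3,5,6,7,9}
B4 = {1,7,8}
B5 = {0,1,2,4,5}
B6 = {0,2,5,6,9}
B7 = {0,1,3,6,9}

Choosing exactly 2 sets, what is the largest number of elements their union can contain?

9

Choosing B3, B5 covers {0, 1, 2, 3, 4, 5, 6, 7, 9} — 9 elements.
No choice of 2 sets does better; here 8 is left uncovered.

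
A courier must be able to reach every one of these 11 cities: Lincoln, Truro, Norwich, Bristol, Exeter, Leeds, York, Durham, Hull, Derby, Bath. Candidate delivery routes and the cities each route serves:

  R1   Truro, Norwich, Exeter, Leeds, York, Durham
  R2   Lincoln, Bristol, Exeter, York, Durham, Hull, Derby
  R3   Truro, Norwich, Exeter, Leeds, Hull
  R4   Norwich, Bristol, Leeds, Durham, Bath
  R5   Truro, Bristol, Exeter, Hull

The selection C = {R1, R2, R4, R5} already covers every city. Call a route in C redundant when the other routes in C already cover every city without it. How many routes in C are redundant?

2

Drop R1: the rest still cover every city — redundant.
Drop R2: Lincoln, Derby uncovered — not redundant.
Drop R4: Bath uncovered — not redundant.
Drop R5: the rest still cover every city — redundant.
2 redundant: R1, R5.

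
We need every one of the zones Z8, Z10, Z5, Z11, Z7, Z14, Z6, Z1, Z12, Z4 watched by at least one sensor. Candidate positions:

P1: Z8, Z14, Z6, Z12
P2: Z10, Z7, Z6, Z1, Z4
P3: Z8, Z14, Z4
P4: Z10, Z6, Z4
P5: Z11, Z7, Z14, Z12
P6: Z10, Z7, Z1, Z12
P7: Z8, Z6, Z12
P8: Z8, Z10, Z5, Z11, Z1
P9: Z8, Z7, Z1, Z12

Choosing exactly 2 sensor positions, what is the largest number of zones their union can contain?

8

Choosing P1, P2 covers {Z8, Z10, Z7, Z14, Z6, Z1, Z12, Z4} — 8 zones.
No choice of 2 sensor positions does better; here Z5, Z11 are left uncovered.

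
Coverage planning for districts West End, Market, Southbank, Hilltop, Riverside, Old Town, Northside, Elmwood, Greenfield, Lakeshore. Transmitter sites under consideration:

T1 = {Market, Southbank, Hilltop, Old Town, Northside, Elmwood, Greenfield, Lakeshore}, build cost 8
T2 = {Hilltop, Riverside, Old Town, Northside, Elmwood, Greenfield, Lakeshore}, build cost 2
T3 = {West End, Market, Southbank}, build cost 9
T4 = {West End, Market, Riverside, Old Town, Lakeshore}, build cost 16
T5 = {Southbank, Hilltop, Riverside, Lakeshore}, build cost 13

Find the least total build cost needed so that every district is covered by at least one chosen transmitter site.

11

T2, T3 cover every district at build cost 2 + 9 = 11.
Any cover uses at least 2 transmitter sites; among all covering selections none totals below 11.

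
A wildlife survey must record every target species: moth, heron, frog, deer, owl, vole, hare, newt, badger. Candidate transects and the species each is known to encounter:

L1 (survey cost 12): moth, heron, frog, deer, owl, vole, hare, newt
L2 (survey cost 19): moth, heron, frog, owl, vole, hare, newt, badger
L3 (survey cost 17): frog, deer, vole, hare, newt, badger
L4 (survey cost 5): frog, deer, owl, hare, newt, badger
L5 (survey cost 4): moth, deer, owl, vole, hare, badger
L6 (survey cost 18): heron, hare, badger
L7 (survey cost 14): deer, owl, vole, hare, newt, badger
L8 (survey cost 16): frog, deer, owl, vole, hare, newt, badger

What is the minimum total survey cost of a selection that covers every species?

16

L1, L5 cover every species at survey cost 12 + 4 = 16.
Any cover uses at least 2 transects; among all covering selections none totals below 16.
Greedy by coverage-per-survey cost would pick L5, L4, L1 for 21 — worse than the optimum 16.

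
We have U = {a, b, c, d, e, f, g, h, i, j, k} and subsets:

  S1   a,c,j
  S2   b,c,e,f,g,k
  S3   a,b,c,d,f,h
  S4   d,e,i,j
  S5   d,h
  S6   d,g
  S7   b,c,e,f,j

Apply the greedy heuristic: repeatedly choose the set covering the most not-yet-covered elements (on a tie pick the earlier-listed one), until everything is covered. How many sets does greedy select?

3

Pick 1: S2 covers 6 new elements (b, c, e, f, g, k).
Pick 2: S3 covers 3 new elements (a, d, h).
Pick 3: S4 covers 2 new elements (i, j).
Greedy uses 3 sets.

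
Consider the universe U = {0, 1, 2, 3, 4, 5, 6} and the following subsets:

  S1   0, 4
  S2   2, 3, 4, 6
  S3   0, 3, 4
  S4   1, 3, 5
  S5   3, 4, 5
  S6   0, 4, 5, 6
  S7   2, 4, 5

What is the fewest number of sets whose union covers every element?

S1, S2, S4 together cover {0, 1, 2, 3, 4, 5, 6} — every element.
No 2 of the 7 sets cover everything (all 21 pairs fall short), so 3 is minimum.

3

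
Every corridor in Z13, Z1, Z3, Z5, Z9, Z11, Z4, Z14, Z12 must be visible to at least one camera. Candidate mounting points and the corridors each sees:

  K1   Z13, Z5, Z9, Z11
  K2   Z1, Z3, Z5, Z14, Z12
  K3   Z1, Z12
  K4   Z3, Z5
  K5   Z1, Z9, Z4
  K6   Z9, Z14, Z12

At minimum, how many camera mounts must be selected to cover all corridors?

3

K1, K2, K5 together cover {Z13, Z1, Z3, Z5, Z9, Z11, Z4, Z14, Z12} — every corridor.
No 2 of the 6 camera mounts cover everything (all 15 pairs fall short), so 3 is minimum.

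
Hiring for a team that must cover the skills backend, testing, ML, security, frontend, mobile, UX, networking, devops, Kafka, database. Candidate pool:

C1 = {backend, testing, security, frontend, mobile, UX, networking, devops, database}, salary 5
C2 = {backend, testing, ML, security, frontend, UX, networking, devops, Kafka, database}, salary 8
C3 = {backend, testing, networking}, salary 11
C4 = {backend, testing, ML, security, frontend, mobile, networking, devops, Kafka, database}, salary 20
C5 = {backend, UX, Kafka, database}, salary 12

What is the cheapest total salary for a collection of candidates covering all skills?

C1, C2 cover every skill at salary 5 + 8 = 13.
Any cover uses at least 2 candidates; among all covering selections none totals below 13.

13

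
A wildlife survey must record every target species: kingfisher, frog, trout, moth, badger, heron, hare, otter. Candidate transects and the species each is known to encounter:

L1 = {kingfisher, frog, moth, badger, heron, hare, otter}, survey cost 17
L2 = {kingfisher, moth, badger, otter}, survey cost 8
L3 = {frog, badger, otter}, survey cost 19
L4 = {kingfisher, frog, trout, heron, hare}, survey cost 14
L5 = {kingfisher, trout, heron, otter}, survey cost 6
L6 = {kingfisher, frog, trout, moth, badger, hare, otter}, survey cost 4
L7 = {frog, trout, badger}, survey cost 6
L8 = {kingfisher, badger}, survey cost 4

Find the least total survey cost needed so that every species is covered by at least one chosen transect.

10

L5, L6 cover every species at survey cost 6 + 4 = 10.
Any cover uses at least 2 transects; among all covering selections none totals below 10.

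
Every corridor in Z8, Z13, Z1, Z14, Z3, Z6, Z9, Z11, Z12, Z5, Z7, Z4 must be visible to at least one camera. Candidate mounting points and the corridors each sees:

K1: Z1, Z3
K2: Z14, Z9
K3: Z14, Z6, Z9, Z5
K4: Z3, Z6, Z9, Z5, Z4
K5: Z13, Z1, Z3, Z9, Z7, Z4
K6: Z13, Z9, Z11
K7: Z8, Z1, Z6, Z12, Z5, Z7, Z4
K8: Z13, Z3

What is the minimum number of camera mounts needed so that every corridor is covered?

K1, K2, K6, K7 together cover {Z8, Z13, Z1, Z14, Z3, Z6, Z9, Z11, Z12, Z5, Z7, Z4} — every corridor.
No 3 of the 8 camera mounts cover everything (all 56 triples fall short), so 4 is minimum.

4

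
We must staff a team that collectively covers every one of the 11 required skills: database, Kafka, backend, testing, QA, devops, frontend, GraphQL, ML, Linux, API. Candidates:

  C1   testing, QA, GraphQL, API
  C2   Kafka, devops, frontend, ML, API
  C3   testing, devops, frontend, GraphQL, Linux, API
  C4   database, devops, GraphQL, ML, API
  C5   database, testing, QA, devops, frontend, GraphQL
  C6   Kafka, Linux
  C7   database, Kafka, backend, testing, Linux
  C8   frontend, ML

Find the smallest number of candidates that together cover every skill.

3

C1, C2, C7 together cover {database, Kafka, backend, testing, QA, devops, frontend, GraphQL, ML, Linux, API} — every skill.
No 2 of the 8 candidates cover everything (all 28 pairs fall short), so 3 is minimum.
Greedy (largest uncovered first) would take C3, C7, C1, C2 — 4 candidates — but 3 suffice.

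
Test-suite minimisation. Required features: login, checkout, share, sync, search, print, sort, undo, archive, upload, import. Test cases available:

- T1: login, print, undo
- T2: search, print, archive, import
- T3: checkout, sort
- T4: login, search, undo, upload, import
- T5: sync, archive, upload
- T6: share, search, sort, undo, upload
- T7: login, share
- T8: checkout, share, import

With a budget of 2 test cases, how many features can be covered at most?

Choosing T2, T6 covers {share, search, print, sort, undo, archive, upload, import} — 8 features.
No choice of 2 test cases does better; here login, checkout, sync are left uncovered.

8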